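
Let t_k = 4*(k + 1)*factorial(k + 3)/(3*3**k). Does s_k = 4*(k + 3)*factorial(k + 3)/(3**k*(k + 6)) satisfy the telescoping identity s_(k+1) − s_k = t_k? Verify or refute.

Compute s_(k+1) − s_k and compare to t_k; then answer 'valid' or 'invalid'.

Invalid: residual -4*(k**2 + 7*k + 3)*factorial(k + 3)/(3**k*(k + 6)*(k + 7)) ≠ 0.

s_(k+1) = 4*(k + 4)*factorial(k + 4)/(3*3**k*(k + 7))
s_(k+1) − s_k = 4*(k**3 + 11*k**2 + 34*k + 33)*factorial(k + 3)/(3*3**k*(k + 6)*(k + 7))
(s_(k+1) − s_k) − t_k = -4*(k**2 + 7*k + 3)*factorial(k + 3)/(3**k*(k + 6)*(k + 7))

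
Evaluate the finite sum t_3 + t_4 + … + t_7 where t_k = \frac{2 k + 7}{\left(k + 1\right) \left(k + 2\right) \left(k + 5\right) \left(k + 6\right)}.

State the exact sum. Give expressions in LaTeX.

Step 1: r(k) = (k + 1)*(k + 5)*(2*k + 9)/((k + 3)*(k + 7)*(2*k + 7)).
A = k + 1, B = k + 7, C = k**3 + 21*k**2/2 + 73*k/2 + 42.
Solve (k + 1)·f(k+1) − (k + 6)·f(k) = k**3 + 21*k**2/2 + 73*k/2 + 42.
Degrees (1,1,3) ⇒ d ≤ 5.
Match coefficients ⇒ f(k) = k*(k + 2)*(k + 3)*(k + 4)*(k + 6)/10.
So s_k = (B(k−1)f/C)·t_k = (k*(k + 2)*(k + 6)**2/(5*(2*k + 7)))·t_k = k*(k + 6)/(5*(k**2 + 6*k + 5)).
Δs = (2*k + 7)/(k**4 + 14*k**3 + 65*k**2 + 112*k + 60), as required.
Telescoping: Σ = s_(8) − s_(3) = 112/585 − (27/160) = 85/3744.

Σ = 85/3744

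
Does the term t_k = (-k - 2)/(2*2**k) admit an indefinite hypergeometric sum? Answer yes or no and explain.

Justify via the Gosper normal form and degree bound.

Yes. s_k = (k + 3)/2**k.

Compute t_(k+1)/t_k: get (k + 3)/(2*(k + 2)).
Factor: A=1/2; B=1; C=k + 2.
Key eq: (1/2)·f(k+1) = (1)·f(k) + (k + 2).
deg f ≤ 1 (via 0,0,1).
Coefficient equations give f(k) = -2*(k + 3).
So s_k = (B(k−1)f/C)·t_k = (-2*(k + 3)/(k + 2))·t_k = (k + 3)/2**k.
Verify: (-k - 2)/(2*2**k) matches t_k.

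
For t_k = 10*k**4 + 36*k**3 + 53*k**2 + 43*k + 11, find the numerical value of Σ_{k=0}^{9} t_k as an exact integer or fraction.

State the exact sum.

Σ = 243380

The ratio is (10*k**4 + 76*k**3 + 221*k**2 + 297*k + 153)/(10*k**4 + 36*k**3 + 53*k**2 + 43*k + 11).
Factor: A=1; B=1; C=k**4 + 18*k**3/5 + 53*k**2/10 + 43*k/10 + 11/10.
Set up (1)·f(k+1) − (1)·f(k) − (k**4 + 18*k**3/5 + 53*k**2/10 + 43*k/10 + 11/10) = 0.
Degrees (0,0,4) ⇒ d ≤ 5.
Coefficient equations give f(k) = k*(2*k**4 + 4*k**3 + 3*k**2 + 4*k - 2)/10.
R(k) = B(k−1)·f(k)/C(k) = k*(2*k**4 + 4*k**3 + 3*k**2 + 4*k - 2)/(10*k**4 + 36*k**3 + 53*k**2 + 43*k + 11); s_k = R·t_k = k*(2*k**4 + 4*k**3 + 3*k**2 + 4*k - 2).
s_(k+1) − s_k = 10*k**4 + 36*k**3 + 53*k**2 + 43*k + 11 = t_k.
Evaluate s at k=10 and k=0: 243380 and 0; difference 243380.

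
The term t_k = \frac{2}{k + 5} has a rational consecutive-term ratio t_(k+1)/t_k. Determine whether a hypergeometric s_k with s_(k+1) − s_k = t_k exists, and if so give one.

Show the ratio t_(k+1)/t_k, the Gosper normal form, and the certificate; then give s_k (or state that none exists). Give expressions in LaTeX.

not Gosper-summable; s_k does not exist

t_(k+1)/t_k = (k + 5)/(k + 6).
Factor: A=k + 5; B=k + 6; C=1.
Set up (k + 5)·f(k+1) − (k + 5)·f(k) − (1) = 0.
d = 0 from the (1,1,0) case.
f = c0 ⇒ A·f(k+1) − B(k−1)·f(k) − C = -1. The system {-1 = 0} is inconsistent; no antidifference.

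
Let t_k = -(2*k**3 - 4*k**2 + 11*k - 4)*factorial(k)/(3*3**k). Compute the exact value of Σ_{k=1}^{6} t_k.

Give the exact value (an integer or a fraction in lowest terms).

Σ = -39841/243

Compute t_(k+1)/t_k: get (2*k**4 + 4*k**3 + 11*k**2 + 14*k + 5)/(3*(2*k**3 - 4*k**2 + 11*k - 4)).
A = k/3 + 1/3, B = 1, C = k**3 - 2*k**2 + 11*k/2 - 2.
Solve (k/3 + 1/3)·f(k+1) − (1)·f(k) = k**3 - 2*k**2 + 11*k/2 - 2.
d = 2 from the (1,0,3) case.
Coefficient equations give f(k) = 3*(2*k**2 - 4*k + 1)/2.
Then R = B(k−1)f/C = 3*(2*k**2 - 4*k + 1)/(2*k**3 - 4*k**2 + 11*k - 4), so s_k = R(k)·t_k = -(2*k**2 - 4*k + 1)*factorial(k)/3**k.
Check: Δs_k = -(2*k**3 - 4*k**2 + 11*k - 4)*factorial(k)/(3*3**k). ✓
Evaluate s at k=7 and k=1: -39760/243 and 1/3; difference -39841/243.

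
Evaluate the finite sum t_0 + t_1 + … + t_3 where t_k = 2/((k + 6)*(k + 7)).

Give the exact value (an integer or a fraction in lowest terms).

Σ = 2/15

Step 1: r(k) = (k + 6)/(k + 8).
So A=k + 6 and B=k + 8, with C=1.
Key eq: (k + 6)·f(k+1) = (k + 7)·f(k) + (1).
deg f ≤ 1 (via 1,1,0).
Solve for f: f(k) = k/6 (degree 1 ≤ 1).
Get s_k = R·t_k = k/(3*(k + 6)) with R(k) = B(k−1)f(k)/C(k) = k*(k + 7)/6.
Check: Δs_k = 2/(k**2 + 13*k + 42). ✓
Evaluate s at k=4 and k=0: 2/15 and 0; difference 2/15.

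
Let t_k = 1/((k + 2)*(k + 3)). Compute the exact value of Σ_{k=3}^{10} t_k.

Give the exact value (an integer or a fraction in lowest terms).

Σ = 8/65

Step 1: r(k) = (k + 2)/(k + 4).
So A=k + 2 and B=k + 4, with C=1.
Solve (k + 2)·f(k+1) − (k + 3)·f(k) = 1.
From deg A=1, deg B=1, deg C=0: d=1.
Solving with deg f ≤ 1: f(k) = k/2.
Certificate R = B(k−1)f/C = k*(k + 3)/2 gives s_k = k/(2*(k + 2)).
Check: Δs_k = 1/(k**2 + 5*k + 6). ✓
Σ_(k=3)^(10) t_k = s_(11) − s_(3) = 11/26 − (3/10) = 8/65.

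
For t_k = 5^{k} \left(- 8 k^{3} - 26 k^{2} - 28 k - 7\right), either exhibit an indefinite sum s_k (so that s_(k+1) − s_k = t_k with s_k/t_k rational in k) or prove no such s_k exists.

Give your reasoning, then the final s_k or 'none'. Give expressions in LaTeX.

Compute t_(k+1)/t_k: get 5*(8*k**3 + 50*k**2 + 104*k + 69)/(8*k**3 + 26*k**2 + 28*k + 7).
Factor: A=5; B=1; C=k**3 + 13*k**2/4 + 7*k/2 + 7/8.
Key eq: (5)·f(k+1) = (1)·f(k) + (k**3 + 13*k**2/4 + 7*k/2 + 7/8).
Bound: deg f ≤ 3.
Solving with deg f ≤ 3: f(k) = (2*k**3 - k**2 + 2*k - 2)/8.
Certificate R = B(k−1)f/C = (2*k**3 - k**2 + 2*k - 2)/(8*k**3 + 26*k**2 + 28*k + 7) gives s_k = 5**k*(-2*k**3 + k**2 - 2*k + 2).
Check: Δs_k = 5**k*(-8*k**3 - 26*k**2 - 28*k - 7). ✓

s_k = 5^{k} \left(- 2 k^{3} + k^{2} - 2 k + 2\right)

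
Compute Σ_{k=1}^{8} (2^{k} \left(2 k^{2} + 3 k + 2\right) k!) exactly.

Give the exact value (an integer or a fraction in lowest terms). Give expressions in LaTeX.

The ratio is 2*(2*k**3 + 9*k**2 + 14*k + 7)/(2*k**2 + 3*k + 2).
So A=2*k + 2 and B=1, with C=k**2 + 3*k/2 + 1.
Solve (2*k + 2)·f(k+1) − (1)·f(k) = k**2 + 3*k/2 + 1.
d = 1 from the (1,0,2) case.
A polynomial solution: f(k) = k/2.
Get s_k = R·t_k = 2**k*k*factorial(k) with R(k) = B(k−1)f(k)/C(k) = k/(2*k**2 + 3*k + 2).
Δs = 2**k*(2*k**2 + 3*k + 2)*factorial(k), as required.
Σ_(k=1)^(8) t_k = s_(9) − s_(1) = 1672151040 − (2) = 1672151038.

Σ = 1672151038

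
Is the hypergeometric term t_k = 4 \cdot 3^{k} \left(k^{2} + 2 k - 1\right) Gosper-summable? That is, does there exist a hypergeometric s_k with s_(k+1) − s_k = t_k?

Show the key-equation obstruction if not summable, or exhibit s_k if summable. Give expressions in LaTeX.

Yes. s_k = 2 \cdot 3^{k} \left(k^{2} - k - 1\right).

Ratio r(k) = 3*(k**2 + 4*k + 2)/(k**2 + 2*k - 1).
Normal form (A,B,C) = (3, 1, k**2 + 2*k - 1).
Set up (3)·f(k+1) − (1)·f(k) − (k**2 + 2*k - 1) = 0.
Degrees (0,0,2) ⇒ d ≤ 2.
Solve for f: f(k) = (k**2 - k - 1)/2 (degree 2 ≤ 2).
Get s_k = R·t_k = 2*3**k*(k**2 - k - 1) with R(k) = B(k−1)f(k)/C(k) = (k**2 - k - 1)/(2*(k**2 + 2*k - 1)).
Verify: 4*3**k*(k**2 + 2*k - 1) matches t_k.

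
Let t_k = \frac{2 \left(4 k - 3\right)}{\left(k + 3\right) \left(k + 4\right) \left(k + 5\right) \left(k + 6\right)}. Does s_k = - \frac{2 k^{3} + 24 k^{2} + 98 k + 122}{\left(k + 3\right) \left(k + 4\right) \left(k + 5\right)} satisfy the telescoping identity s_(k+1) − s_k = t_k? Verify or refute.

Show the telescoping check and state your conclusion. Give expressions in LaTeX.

valid; difference matches t_k

s_(k+1) = 2*(-49*k - (k + 1)**3 - 12*(k + 1)**2 - 110)/((k + 4)*(k + 5)*(k + 6))
s_(k+1) − s_k = 2*(4*k - 3)/(k**4 + 18*k**3 + 119*k**2 + 342*k + 360)
(s_(k+1) − s_k) − t_k = 0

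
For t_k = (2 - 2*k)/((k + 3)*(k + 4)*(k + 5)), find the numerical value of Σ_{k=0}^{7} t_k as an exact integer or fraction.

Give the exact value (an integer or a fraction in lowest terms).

r(k) = k*(k + 3)/((k - 1)*(k + 6)) after simplifying.
Factor: A=k + 3; B=k + 6; C=k - 1.
Key eq: (k + 3)·f(k+1) = (k + 5)·f(k) + (k - 1).
deg f ≤ 2 (via 1,1,1).
Solve for f: f(k) = k*(k - 5)/12 (degree 2 ≤ 2).
So s_k = (B(k−1)f/C)·t_k = (k*(k - 5)*(k + 5)/(12*(k - 1)))·t_k = -k*(k - 5)/(6*(k + 3)*(k + 4)).
s_(k+1) − s_k = 2*(1 - k)/(k**3 + 12*k**2 + 47*k + 60) = t_k.
Telescoping: Σ = s_(8) − s_(0) = -1/33 − (0) = -1/33.

Σ = -1/33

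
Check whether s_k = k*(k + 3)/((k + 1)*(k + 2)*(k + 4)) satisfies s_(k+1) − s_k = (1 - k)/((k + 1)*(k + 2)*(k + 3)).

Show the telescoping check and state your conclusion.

Invalid: residual 2*(k**2 + 3*k - 2)/(k**5 + 15*k**4 + 85*k**3 + 225*k**2 + 274*k + 120) ≠ 0.

s_(k+1) = (k + 1)*(k + 4)/((k + 2)*(k + 3)*(k + 5))
s_(k+1) − s_k = (-k*(k + 3)**2*(k + 5) + (k + 1)**2*(k + 4)**2)/((k + 1)*(k + 2)*(k + 3)*(k + 4)*(k + 5))
(s_(k+1) − s_k) − t_k = 2*(k**2 + 3*k - 2)/(k**5 + 15*k**4 + 85*k**3 + 225*k**2 + 274*k + 120)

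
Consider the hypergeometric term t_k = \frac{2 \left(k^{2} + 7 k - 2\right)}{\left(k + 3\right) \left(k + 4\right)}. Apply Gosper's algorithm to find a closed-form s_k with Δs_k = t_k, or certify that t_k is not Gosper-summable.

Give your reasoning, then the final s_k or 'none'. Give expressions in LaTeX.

s_k = \frac{2 k \left(3 k - 5\right)}{3 \left(k + 3\right)}

r(k) = (k + 3)*(7*k + (k + 1)**2 + 5)/((k + 5)*(k**2 + 7*k - 2)) after simplifying.
Normal form (A,B,C) = (k + 3, k + 5, k**2 + 7*k - 2).
Key eq: (k + 3)·f(k+1) = (k + 4)·f(k) + (k**2 + 7*k - 2).
deg f ≤ 2 (via 1,1,2).
Solve for f: f(k) = k*(3*k - 5)/3 (degree 2 ≤ 2).
R(k) = B(k−1)·f(k)/C(k) = k*(k + 4)*(3*k - 5)/(3*(k**2 + 7*k - 2)); s_k = R·t_k = 2*k*(3*k - 5)/(3*(k + 3)).
Check: Δs_k = 2*(k**2 + 7*k - 2)/(k**2 + 7*k + 12). ✓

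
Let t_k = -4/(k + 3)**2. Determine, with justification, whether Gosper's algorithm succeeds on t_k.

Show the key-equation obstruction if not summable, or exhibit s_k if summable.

Step 1: r(k) = (k + 3)**2/(k + 4)**2.
Normal form (A,B,C) = (k**2 + 6*k + 9, k**2 + 8*k + 16, 1).
Need (k**2 + 6*k + 9)·f(k+1) − (k**2 + 6*k + 9)·f(k) = 1.
d = 0 from the (2,2,0) case.
Put f(k) = c0: A·f(k+1) − B(k−1)·f(k) − C = -1; need -1 = 0 — inconsistent ⇒ no f, not summable.

No — t_k has no hypergeometric antidifference.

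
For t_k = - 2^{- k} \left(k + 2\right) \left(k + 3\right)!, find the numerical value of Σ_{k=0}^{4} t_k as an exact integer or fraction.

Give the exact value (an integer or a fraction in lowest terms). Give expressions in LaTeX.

Compute t_(k+1)/t_k: get (k + 3)*(k + 4)/(2*(k + 2)).
Gosper form: A/B · C(k+1)/C(k) with A=k/2 + 2, B=1, C=k + 2.
f must satisfy (k/2 + 2)·f(k+1) − (1)·f(k) = k + 2.
d = 0 from the (1,0,1) case.
Coefficient equations give f(k) = 2.
Certificate R = B(k−1)f/C = 2/(k + 2) gives s_k = -2**(1 - k)*factorial(k + 3).
Verify: -(k + 2)*factorial(k + 3)/2**k matches t_k.
Telescoping: Σ = s_(5) − s_(0) = -2520 − (-12) = -2508.

Σ = -2508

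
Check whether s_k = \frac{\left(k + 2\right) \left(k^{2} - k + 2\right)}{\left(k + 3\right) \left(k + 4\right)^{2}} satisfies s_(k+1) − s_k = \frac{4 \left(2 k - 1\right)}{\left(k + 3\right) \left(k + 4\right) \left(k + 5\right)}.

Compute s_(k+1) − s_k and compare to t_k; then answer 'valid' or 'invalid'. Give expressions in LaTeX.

s_(k+1) = (k + 3)*(-k + (k + 1)**2 + 1)/((k + 4)*(k + 5)**2)
s_(k+1) − s_k = 2*(5*k**3 + 30*k**2 + 31*k - 14)/(k**5 + 21*k**4 + 175*k**3 + 723*k**2 + 1480*k + 1200)
(s_(k+1) − s_k) − t_k = 2*(k**3 - 4*k**2 - 31*k + 26)/(k**5 + 21*k**4 + 175*k**3 + 723*k**2 + 1480*k + 1200)

Invalid: residual \frac{2 \left(k^{3} - 4 k^{2} - 31 k + 26\right)}{k^{5} + 21 k^{4} + 175 k^{3} + 723 k^{2} + 1480 k + 1200} ≠ 0.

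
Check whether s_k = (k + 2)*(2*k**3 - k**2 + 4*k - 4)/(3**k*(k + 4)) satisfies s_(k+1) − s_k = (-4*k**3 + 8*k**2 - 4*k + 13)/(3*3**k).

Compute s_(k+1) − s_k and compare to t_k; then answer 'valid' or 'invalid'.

Invalid: residual 2*(4*k**4 + 14*k**3 - 31*k**2 + 15*k - 64)/(3*3**k*(k**2 + 9*k + 20)) ≠ 0.

s_(k+1) = (k + 3)*(4*k + 2*(k + 1)**3 - (k + 1)**2)/(3*3**k*(k + 5))
s_(k+1) − s_k = (-4*k**5 - 20*k**4 + 16*k**3 + 75*k**2 + 67*k + 132)/(3*3**k*(k**2 + 9*k + 20))
(s_(k+1) − s_k) − t_k = 2*(4*k**4 + 14*k**3 - 31*k**2 + 15*k - 64)/(3*3**k*(k**2 + 9*k + 20))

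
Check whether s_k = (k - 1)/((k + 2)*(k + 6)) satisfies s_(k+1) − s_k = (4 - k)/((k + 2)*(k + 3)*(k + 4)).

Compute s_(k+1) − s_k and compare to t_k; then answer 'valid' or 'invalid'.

s_(k+1) = k/((k + 3)*(k + 7))
s_(k+1) − s_k = (-k**2 + k + 21)/(k**4 + 18*k**3 + 113*k**2 + 288*k + 252)
(s_(k+1) − s_k) − t_k = 3*(2*k**2 + 5*k - 28)/(k**5 + 22*k**4 + 185*k**3 + 740*k**2 + 1404*k + 1008)

Invalid: residual 3*(2*k**2 + 5*k - 28)/(k**5 + 22*k**4 + 185*k**3 + 740*k**2 + 1404*k + 1008) ≠ 0.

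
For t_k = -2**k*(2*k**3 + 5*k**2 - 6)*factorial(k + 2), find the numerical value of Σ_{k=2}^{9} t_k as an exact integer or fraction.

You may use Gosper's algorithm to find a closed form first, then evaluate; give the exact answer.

t_(k+1)/t_k = 2*(k + 3)*(2*(k + 1)**3 + 5*(k + 1)**2 - 6)/(2*k**3 + 5*k**2 - 6).
Factor: A=2*k + 6; B=1; C=k**3 + 5*k**2/2 - 3.
Key eq: (2*k + 6)·f(k+1) = (1)·f(k) + (k**3 + 5*k**2/2 - 3).
Degrees (1,0,3) ⇒ d ≤ 2.
Coefficient equations give f(k) = k*(k - 2)/2.
So s_k = (B(k−1)f/C)·t_k = (k*(k - 2)/(2*k**3 + 5*k**2 - 6))·t_k = -2**k*k*(k - 2)*factorial(k + 2).
s_(k+1) − s_k = -2**k*(2*k**3 + 5*k**2 - 6)*factorial(k + 2) = t_k.
Telescoping: Σ = s_(10) − s_(2) = -39239811072000 − (0) = -39239811072000.

Σ = -39239811072000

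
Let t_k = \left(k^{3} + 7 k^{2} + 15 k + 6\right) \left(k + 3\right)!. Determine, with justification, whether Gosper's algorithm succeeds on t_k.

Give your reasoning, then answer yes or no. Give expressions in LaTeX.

Yes. s_k = \left(k^{2} + 2 k - 2\right) \left(k + 3\right)!.

r(k) = (k**4 + 14*k**3 + 72*k**2 + 157*k + 116)/(k**3 + 7*k**2 + 15*k + 6) after simplifying.
Factor: A=k + 4; B=1; C=k**3 + 7*k**2 + 15*k + 6.
Key eq: (k + 4)·f(k+1) = (1)·f(k) + (k**3 + 7*k**2 + 15*k + 6).
deg f ≤ 2 (via 1,0,3).
Coefficient equations give f(k) = k**2 + 2*k - 2.
Certificate R = B(k−1)f/C = (k**2 + 2*k - 2)/(k**3 + 7*k**2 + 15*k + 6) gives s_k = (k**2 + 2*k - 2)*factorial(k + 3).
Check: Δs_k = (k**3 + 7*k**2 + 15*k + 6)*factorial(k + 3). ✓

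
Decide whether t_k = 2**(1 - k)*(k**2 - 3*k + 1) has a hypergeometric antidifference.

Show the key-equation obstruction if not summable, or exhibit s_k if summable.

Yes. s_k = 2**(2 - k)*(-k**2 + k - 1).

Compute t_(k+1)/t_k: get (k**2 - k - 1)/(2*(k**2 - 3*k + 1)).
Take A(k)=1/2, B(k)=1, C(k)=k**2 - 3*k + 1.
Key eq: (1/2)·f(k+1) = (1)·f(k) + (k**2 - 3*k + 1).
Bound: deg f ≤ 2.
Solving with deg f ≤ 2: f(k) = -2*(k**2 - k + 1).
Then R = B(k−1)f/C = -2*(k**2 - k + 1)/(k**2 - 3*k + 1), so s_k = R(k)·t_k = 2**(2 - k)*(-k**2 + k - 1).
s_(k+1) − s_k = 2**(1 - k)*(k**2 - 3*k + 1) = t_k.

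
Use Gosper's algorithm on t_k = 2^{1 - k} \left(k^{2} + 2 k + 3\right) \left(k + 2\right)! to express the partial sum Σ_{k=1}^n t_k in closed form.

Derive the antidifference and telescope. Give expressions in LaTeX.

S(n) = -12 + 2 \cdot 2^{- n} n \left(n + 3\right)! + 2 \cdot 2^{- n} \left(n + 3\right)!

r(k) = (k + 3)*(2*k + (k + 1)**2 + 5)/(2*(k**2 + 2*k + 3)) after simplifying.
Normal form (A,B,C) = (k/2 + 3/2, 1, k**2 + 2*k + 3).
Key eq: (k/2 + 3/2)·f(k+1) = (1)·f(k) + (k**2 + 2*k + 3).
From deg A=1, deg B=0, deg C=2: d=1.
Coefficient equations give f(k) = 2*k.
R(k) = B(k−1)·f(k)/C(k) = 2*k/(k**2 + 2*k + 3); s_k = R·t_k = 2**(2 - k)*k*factorial(k + 2).
s_(k+1) − s_k = 2**(1 - k)*(k**2 + 2*k + 3)*factorial(k + 2) = t_k.
s_(n+1) = 2**(1 - n)*(n + 1)*factorial(n + 3) and s_(1) = 12, so S(n) = -12 + 2*n*factorial(n + 3)/2**n + 2*factorial(n + 3)/2**n.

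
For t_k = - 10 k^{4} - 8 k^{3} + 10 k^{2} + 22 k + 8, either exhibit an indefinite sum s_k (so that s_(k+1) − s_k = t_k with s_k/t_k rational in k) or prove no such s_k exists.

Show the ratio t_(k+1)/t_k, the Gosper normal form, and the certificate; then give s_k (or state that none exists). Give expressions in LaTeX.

s_k = k \left(- 2 k^{4} + 3 k^{3} + 4 k^{2} + 4 k - 1\right)

Step 1: r(k) = (5*k**4 + 24*k**3 + 37*k**2 + 11*k - 11)/(5*k**4 + 4*k**3 - 5*k**2 - 11*k - 4).
So A=1 and B=1, with C=k**4 + 4*k**3/5 - k**2 - 11*k/5 - 4/5.
Set up (1)·f(k+1) − (1)·f(k) − (k**4 + 4*k**3/5 - k**2 - 11*k/5 - 4/5) = 0.
Bound: deg f ≤ 5.
A polynomial solution: f(k) = k*(2*k**4 - 3*k**3 - 4*k**2 - 4*k + 1)/10.
Get s_k = R·t_k = k*(-2*k**4 + 3*k**3 + 4*k**2 + 4*k - 1) with R(k) = B(k−1)f(k)/C(k) = k*(2*k**4 - 3*k**3 - 4*k**2 - 4*k + 1)/(2*(5*k**4 + 4*k**3 - 5*k**2 - 11*k - 4)).
Δs = -10*k**4 - 8*k**3 + 10*k**2 + 22*k + 8, as required.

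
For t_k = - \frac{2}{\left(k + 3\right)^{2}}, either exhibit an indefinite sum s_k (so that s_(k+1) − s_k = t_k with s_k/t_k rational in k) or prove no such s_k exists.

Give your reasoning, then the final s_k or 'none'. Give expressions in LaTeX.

r(k) = (k + 3)**2/(k + 4)**2 after simplifying.
Gosper form: A/B · C(k+1)/C(k) with A=k**2 + 6*k + 9, B=k**2 + 8*k + 16, C=1.
Set up (k**2 + 6*k + 9)·f(k+1) − (k**2 + 6*k + 9)·f(k) − (1) = 0.
d = 0 from the (2,2,0) case.
f = c0 ⇒ A·f(k+1) − B(k−1)·f(k) − C = -1. The system {-1 = 0} is inconsistent; no antidifference.

none — t_k is not Gosper-summable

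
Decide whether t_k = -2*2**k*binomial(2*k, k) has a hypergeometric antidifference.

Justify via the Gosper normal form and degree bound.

No — negative degree bound, so no certificate f.

Compute t_(k+1)/t_k: get 4*(2*k + 1)/(k + 1).
A = 8*k + 4, B = k + 1, C = 1.
f must satisfy (8*k + 4)·f(k+1) − (k)·f(k) = 1.
From deg A=1, deg B=1, deg C=0: d=-1.
Negative degree bound (-1): no f exists, t_k not Gosper-summable.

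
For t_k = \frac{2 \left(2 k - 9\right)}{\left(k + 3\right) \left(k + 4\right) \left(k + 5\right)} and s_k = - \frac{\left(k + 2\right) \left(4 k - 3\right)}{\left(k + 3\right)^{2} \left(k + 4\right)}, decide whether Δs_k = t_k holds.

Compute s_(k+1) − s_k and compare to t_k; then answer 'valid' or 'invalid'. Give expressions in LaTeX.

Invalid: residual \frac{- 8 k^{2} - 11 k + 69}{k^{5} + 19 k^{4} + 143 k^{3} + 533 k^{2} + 984 k + 720} ≠ 0.

s_(k+1) = -(k + 3)*(4*k + 1)/((k + 4)**2*(k + 5))
s_(k+1) − s_k = ((k + 2)*(k + 4)*(k + 5)*(4*k - 3) - (k + 3)**3*(4*k + 1))/((k + 3)**2*(k + 4)**2*(k + 5))
(s_(k+1) − s_k) − t_k = (-8*k**2 - 11*k + 69)/(k**5 + 19*k**4 + 143*k**3 + 533*k**2 + 984*k + 720)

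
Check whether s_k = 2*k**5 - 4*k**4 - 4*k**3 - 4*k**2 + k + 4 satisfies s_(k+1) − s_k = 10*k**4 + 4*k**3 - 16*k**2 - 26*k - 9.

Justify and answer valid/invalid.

s_(k+1) = 2*k**5 + 6*k**4 - 20*k**2 - 25*k - 5
s_(k+1) − s_k = 10*k**4 + 4*k**3 - 16*k**2 - 26*k - 9
(s_(k+1) − s_k) − t_k = 0

Valid: the claim telescopes to t_k.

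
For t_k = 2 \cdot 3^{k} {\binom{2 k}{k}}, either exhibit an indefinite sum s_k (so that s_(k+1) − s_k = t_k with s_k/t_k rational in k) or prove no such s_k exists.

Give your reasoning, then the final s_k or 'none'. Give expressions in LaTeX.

r(k) = 6*(2*k + 1)/(k + 1) after simplifying.
Take A(k)=12*k + 6, B(k)=k + 1, C(k)=1.
Key eq: (12*k + 6)·f(k+1) = (k)·f(k) + (1).
d = -1 from the (1,1,0) case.
Negative degree bound (-1): no f exists, t_k not Gosper-summable.

no hypergeometric antidifference exists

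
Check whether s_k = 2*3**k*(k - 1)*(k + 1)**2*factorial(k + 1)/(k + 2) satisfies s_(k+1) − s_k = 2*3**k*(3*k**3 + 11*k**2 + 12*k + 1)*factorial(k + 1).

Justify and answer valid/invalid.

s_(k+1) = 6*3**k*k*(k + 2)**2*factorial(k + 2)/(k + 3)
s_(k+1) − s_k = 2*3**k*(3*k**5 + 23*k**4 + 68*k**3 + 94*k**2 + 52*k + 3)*factorial(k + 1)/((k + 2)*(k + 3))
(s_(k+1) − s_k) − t_k = -2*3**k*(3*k**4 + 17*k**3 + 33*k**2 + 25*k + 3)*factorial(k + 1)/((k + 2)*(k + 3))

Invalid: residual -2*3**k*(3*k**4 + 17*k**3 + 33*k**2 + 25*k + 3)*factorial(k + 1)/((k + 2)*(k + 3)) ≠ 0.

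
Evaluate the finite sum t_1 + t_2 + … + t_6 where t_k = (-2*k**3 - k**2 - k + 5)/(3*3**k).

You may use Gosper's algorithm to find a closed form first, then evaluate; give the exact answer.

Ratio r(k) = (k + 2*(k + 1)**3 + (k + 1)**2 - 4)/(3*(2*k**3 + k**2 + k - 5)).
Gosper form: A/B · C(k+1)/C(k) with A=1/3, B=1, C=k**3 + k**2/2 + k/2 - 5/2.
Set up (1/3)·f(k+1) − (1)·f(k) − (k**3 + k**2/2 + k/2 - 5/2) = 0.
Bound: deg f ≤ 3.
A polynomial solution: f(k) = -3*(k**3 + 2*k**2 + 4*k + 1)/2.
So s_k = (B(k−1)f/C)·t_k = (-3*(k**3 + 2*k**2 + 4*k + 1)/(2*k**3 + k**2 + k - 5))·t_k = (k**3 + 2*k**2 + 4*k + 1)/3**k.
Δs = (-2*k**3 - k**2 - k + 5)/(3*3**k), as required.
Σ_(k=1)^(6) t_k = s_(7) − s_(1) = 470/2187 − (8/3) = -5362/2187.

Σ = -5362/2187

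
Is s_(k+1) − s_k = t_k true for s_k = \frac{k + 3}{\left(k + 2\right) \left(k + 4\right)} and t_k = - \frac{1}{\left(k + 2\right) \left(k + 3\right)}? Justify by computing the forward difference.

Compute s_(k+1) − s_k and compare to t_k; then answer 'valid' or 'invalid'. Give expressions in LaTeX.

Invalid: residual \frac{2 k + 7}{k^{4} + 14 k^{3} + 71 k^{2} + 154 k + 120} ≠ 0.

s_(k+1) = (k + 4)/((k + 3)*(k + 5))
s_(k+1) − s_k = (-k**2 - 7*k - 13)/(k**4 + 14*k**3 + 71*k**2 + 154*k + 120)
(s_(k+1) − s_k) − t_k = (2*k + 7)/(k**4 + 14*k**3 + 71*k**2 + 154*k + 120)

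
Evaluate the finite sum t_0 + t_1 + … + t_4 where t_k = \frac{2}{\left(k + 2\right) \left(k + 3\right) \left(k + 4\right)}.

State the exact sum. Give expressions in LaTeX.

Σ = 25/168

Compute t_(k+1)/t_k: get (k + 2)/(k + 5).
Gosper form: A/B · C(k+1)/C(k) with A=k + 2, B=k + 5, C=1.
Need (k + 2)·f(k+1) − (k + 4)·f(k) = 1.
Bound: deg f ≤ 2.
Solve for f: f(k) = k*(k + 5)/12 (degree 2 ≤ 2).
Then R = B(k−1)f/C = k*(k + 4)*(k + 5)/12, so s_k = R(k)·t_k = k*(k + 5)/(6*(k + 2)*(k + 3)).
s_(k+1) − s_k = 2/(k**3 + 9*k**2 + 26*k + 24) = t_k.
Evaluate s at k=5 and k=0: 25/168 and 0; difference 25/168.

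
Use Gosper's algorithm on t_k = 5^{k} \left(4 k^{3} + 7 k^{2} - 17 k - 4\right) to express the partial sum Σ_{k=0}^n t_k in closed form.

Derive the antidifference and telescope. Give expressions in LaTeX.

S(n) = 5 \cdot 5^{n} n^{3} + 5 \cdot 5^{n} n^{2} - 20 \cdot 5^{n} n - 4

Ratio r(k) = 5*(4*k**3 + 19*k**2 + 9*k - 10)/(4*k**3 + 7*k**2 - 17*k - 4).
Normal form (A,B,C) = (5, 1, k**3 + 7*k**2/4 - 17*k/4 - 1).
Set up (5)·f(k+1) − (1)·f(k) − (k**3 + 7*k**2/4 - 17*k/4 - 1) = 0.
d = 3 from the (0,0,3) case.
Solve for f: f(k) = (k - 1)*(k**2 - k - 4)/4 (degree 3 ≤ 3).
R(k) = B(k−1)·f(k)/C(k) = (k - 1)*(k**2 - k - 4)/(4*k**3 + 7*k**2 - 17*k - 4); s_k = R·t_k = 5**k*(k**3 - 2*k**2 - 3*k + 4).
Δs = 5**k*(4*k**3 + 7*k**2 - 17*k - 4), as required.
s_(n+1) = 5**(n + 1)*n*(n**2 + n - 4) and s_(0) = 4, so S(n) = 5*5**n*n**3 + 5*5**n*n**2 - 20*5**n*n - 4.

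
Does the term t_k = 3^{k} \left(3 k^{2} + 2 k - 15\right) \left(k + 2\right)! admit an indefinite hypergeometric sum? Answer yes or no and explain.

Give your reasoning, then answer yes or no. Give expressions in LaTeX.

Compute t_(k+1)/t_k: get 3*(3*k**3 + 17*k**2 + 14*k - 30)/(3*k**2 + 2*k - 15).
So A=3*k + 9 and B=1, with C=k**2 + 2*k/3 - 5.
Key eq: (3*k + 9)·f(k+1) = (1)·f(k) + (k**2 + 2*k/3 - 5).
d = 1 from the (1,0,2) case.
Solve for f: f(k) = (k - 3)/3 (degree 1 ≤ 1).
Get s_k = R·t_k = 3**k*(k - 3)*factorial(k + 2) with R(k) = B(k−1)f(k)/C(k) = (k - 3)/(3*k**2 + 2*k - 15).
s_(k+1) − s_k = 3**k*(3*k**2 + 2*k - 15)*factorial(k + 2) = t_k.

Yes. s_k = 3^{k} \left(k - 3\right) \left(k + 2\right)!.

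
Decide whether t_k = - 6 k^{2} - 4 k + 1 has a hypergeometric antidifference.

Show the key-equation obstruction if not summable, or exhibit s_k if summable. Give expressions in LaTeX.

Yes. s_k = k \left(- 2 k^{2} + k + 2\right).

The ratio is (6*k**2 + 16*k + 9)/(6*k**2 + 4*k - 1).
So A=1 and B=1, with C=k**2 + 2*k/3 - 1/6.
Solve (1)·f(k+1) − (1)·f(k) = k**2 + 2*k/3 - 1/6.
Degrees (0,0,2) ⇒ d ≤ 3.
Coefficient equations give f(k) = k*(2*k**2 - k - 2)/6.
Get s_k = R·t_k = k*(-2*k**2 + k + 2) with R(k) = B(k−1)f(k)/C(k) = k*(2*k**2 - k - 2)/(6*k**2 + 4*k - 1).
Verify: -6*k**2 - 4*k + 1 matches t_k.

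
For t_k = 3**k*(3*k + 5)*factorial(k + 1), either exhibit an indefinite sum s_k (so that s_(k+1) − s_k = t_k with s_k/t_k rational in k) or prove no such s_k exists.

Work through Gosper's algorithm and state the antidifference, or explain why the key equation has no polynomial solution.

s_k = 3**k*factorial(k + 1)

Compute t_(k+1)/t_k: get 3*(k + 2)*(3*k + 8)/(3*k + 5).
Factor: A=3*k + 6; B=1; C=k + 5/3.
Set up (3*k + 6)·f(k+1) − (1)·f(k) − (k + 5/3) = 0.
Bound: deg f ≤ 0.
A polynomial solution: f(k) = 1/3.
So s_k = (B(k−1)f/C)·t_k = (1/(3*k + 5))·t_k = 3**k*factorial(k + 1).
s_(k+1) − s_k = 3**k*(3*k + 5)*factorial(k + 1) = t_k.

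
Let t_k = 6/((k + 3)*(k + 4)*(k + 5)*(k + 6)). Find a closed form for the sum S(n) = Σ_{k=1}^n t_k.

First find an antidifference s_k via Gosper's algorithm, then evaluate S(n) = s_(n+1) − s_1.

S(n) = n*(n**2 + 15*n + 74)/(60*(n**3 + 15*n**2 + 74*n + 120))

t_(k+1)/t_k = (k + 3)/(k + 7).
So A=k + 3 and B=k + 7, with C=1.
Need (k + 3)·f(k+1) − (k + 6)·f(k) = 1.
Degrees (1,1,0) ⇒ d ≤ 3.
Solve for f: f(k) = k*(k**2 + 12*k + 47)/180 (degree 3 ≤ 3).
Then R = B(k−1)f/C = k*(k + 6)*(k**2 + 12*k + 47)/180, so s_k = R(k)·t_k = k*(k**2 + 12*k + 47)/(30*(k + 3)*(k + 4)*(k + 5)).
s_(k+1) − s_k = 6/(k**4 + 18*k**3 + 119*k**2 + 342*k + 360) = t_k.
s_(n+1) = (n**3 + 15*n**2 + 74*n + 60)/(30*(n**3 + 15*n**2 + 74*n + 120)) and s_(1) = 1/60, so S(n) = n*(n**2 + 15*n + 74)/(60*(n**3 + 15*n**2 + 74*n + 120)).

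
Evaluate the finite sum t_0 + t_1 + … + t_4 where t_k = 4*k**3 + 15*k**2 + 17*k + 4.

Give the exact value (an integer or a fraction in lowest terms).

Σ = 1040

Ratio r(k) = (4*k**3 + 27*k**2 + 59*k + 40)/(4*k**3 + 15*k**2 + 17*k + 4).
A = 1, B = 1, C = k**3 + 15*k**2/4 + 17*k/4 + 1.
Solve (1)·f(k+1) − (1)·f(k) = k**3 + 15*k**2/4 + 17*k/4 + 1.
From deg A=0, deg B=0, deg C=3: d=4.
Coefficient equations give f(k) = k*(k**3 + 3*k**2 + 2*k - 2)/4.
So s_k = (B(k−1)f/C)·t_k = (k*(k**3 + 3*k**2 + 2*k - 2)/(4*k**3 + 15*k**2 + 17*k + 4))·t_k = k*(k**3 + 3*k**2 + 2*k - 2).
Δs = 4*k**3 + 15*k**2 + 17*k + 4, as required.
Evaluate s at k=5 and k=0: 1040 and 0; difference 1040.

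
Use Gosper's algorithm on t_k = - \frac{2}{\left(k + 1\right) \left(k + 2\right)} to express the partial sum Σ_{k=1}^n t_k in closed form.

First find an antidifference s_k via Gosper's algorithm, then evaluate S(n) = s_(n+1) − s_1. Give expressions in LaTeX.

r(k) = (k + 1)/(k + 3) after simplifying.
Take A(k)=k + 1, B(k)=k + 3, C(k)=1.
Key eq: (k + 1)·f(k+1) = (k + 2)·f(k) + (1).
deg f ≤ 1 (via 1,1,0).
Solving with deg f ≤ 1: f(k) = k.
R(k) = B(k−1)·f(k)/C(k) = k*(k + 2); s_k = R·t_k = -2*k/(k + 1).
Verify: -2/(k**2 + 3*k + 2) matches t_k.
Telescope: S(n) = s_(n+1) − s_(1) = 2*(-n - 1)/(n + 2) − (-1) = -n/(n + 2).

S(n) = - \frac{n}{n + 2}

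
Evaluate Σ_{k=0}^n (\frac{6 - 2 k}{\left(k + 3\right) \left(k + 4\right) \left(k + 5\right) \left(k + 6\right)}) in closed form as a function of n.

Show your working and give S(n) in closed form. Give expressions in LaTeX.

S(n) = \frac{n^{3} + 15 n^{2} + 134 n + 120}{60 \left(n^{3} + 15 n^{2} + 74 n + 120\right)}

r(k) = (k - 2)*(k + 3)/((k - 3)*(k + 7)) after simplifying.
Normal form (A,B,C) = (k + 3, k + 7, k - 3).
f must satisfy (k + 3)·f(k+1) − (k + 6)·f(k) = k - 3.
deg f ≤ 3 (via 1,1,1).
Match coefficients ⇒ f(k) = -k*(k**2 + 12*k + 107)/120.
Certificate R = B(k−1)f/C = -k*(k + 6)*(k**2 + 12*k + 107)/(120*(k - 3)) gives s_k = k*(k**2 + 12*k + 107)/(60*(k + 3)*(k + 4)*(k + 5)).
Check: Δs_k = 2*(3 - k)/(k**4 + 18*k**3 + 119*k**2 + 342*k + 360). ✓
Σ_(k=0)^n t_k = s_(n+1) − s_(0) = ((n**3 + 15*n**2 + 134*n + 120)/(60*(n**3 + 15*n**2 + 74*n + 120))) − (0), i.e. (n**3 + 15*n**2 + 134*n + 120)/(60*(n**3 + 15*n**2 + 74*n + 120)).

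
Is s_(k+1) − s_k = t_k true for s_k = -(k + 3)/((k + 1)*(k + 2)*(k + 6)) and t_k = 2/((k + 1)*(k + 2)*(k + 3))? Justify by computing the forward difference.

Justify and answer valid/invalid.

Invalid: residual 9*(-k - 5)/(k**5 + 19*k**4 + 131*k**3 + 401*k**2 + 540*k + 252) ≠ 0.

s_(k+1) = (-k - 4)/((k + 2)*(k + 3)*(k + 7))
s_(k+1) − s_k = (2*k**2 + 17*k + 39)/(k**5 + 19*k**4 + 131*k**3 + 401*k**2 + 540*k + 252)
(s_(k+1) − s_k) − t_k = 9*(-k - 5)/(k**5 + 19*k**4 + 131*k**3 + 401*k**2 + 540*k + 252)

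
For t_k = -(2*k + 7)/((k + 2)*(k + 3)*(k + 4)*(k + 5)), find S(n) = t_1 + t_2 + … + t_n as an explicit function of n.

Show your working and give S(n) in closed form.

r(k) = (k + 2)*(2*k + 9)/((k + 6)*(2*k + 7)) after simplifying.
Factor: A=k + 2; B=k + 6; C=k + 7/2.
Key eq: (k + 2)·f(k+1) = (k + 5)·f(k) + (k + 7/2).
Degrees (1,1,1) ⇒ d ≤ 3.
Solving with deg f ≤ 3: f(k) = k*(k + 3)*(k + 6)/16.
Then R = B(k−1)f/C = k*(k + 3)*(k + 5)*(k + 6)/(8*(2*k + 7)), so s_k = R(k)·t_k = k*(-k - 6)/(8*(k**2 + 6*k + 8)).
Check: Δs_k = (-2*k - 7)/(k**4 + 14*k**3 + 71*k**2 + 154*k + 120). ✓
Evaluate: s_(n+1) = (-n**2 - 8*n - 7)/(8*(n**2 + 8*n + 15)); subtract s_(1) = -7/120 ⇒ S(n) = n*(-n - 8)/(15*(n**2 + 8*n + 15)).

S(n) = n*(-n - 8)/(15*(n**2 + 8*n + 15))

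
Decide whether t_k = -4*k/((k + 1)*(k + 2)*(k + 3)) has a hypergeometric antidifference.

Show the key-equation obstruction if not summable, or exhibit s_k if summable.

t_(k+1)/t_k = (k + 1)**2/(k*(k + 4)).
So A=k + 1 and B=k + 4, with C=k.
f must satisfy (k + 1)·f(k+1) − (k + 3)·f(k) = k.
From deg A=1, deg B=1, deg C=1: d=2.
Solving with deg f ≤ 2: f(k) = k*(k - 1)/4.
So s_k = (B(k−1)f/C)·t_k = ((k - 1)*(k + 3)/4)·t_k = k*(1 - k)/((k + 1)*(k + 2)).
Verify: -4*k/(k**3 + 6*k**2 + 11*k + 6) matches t_k.

Yes. s_k = k*(1 - k)/((k + 1)*(k + 2)).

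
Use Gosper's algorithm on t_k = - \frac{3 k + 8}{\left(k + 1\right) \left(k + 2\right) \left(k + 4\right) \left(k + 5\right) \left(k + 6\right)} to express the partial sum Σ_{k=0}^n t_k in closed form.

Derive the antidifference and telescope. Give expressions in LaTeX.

Step 1: r(k) = (k + 1)*(k + 4)*(3*k + 11)/((k + 3)*(k + 7)*(3*k + 8)).
Take A(k)=k + 1, B(k)=k + 7, C(k)=k**2 + 17*k/3 + 8.
f must satisfy (k + 1)·f(k+1) − (k + 6)·f(k) = k**2 + 17*k/3 + 8.
deg f ≤ 5 (via 1,1,2).
Match coefficients ⇒ f(k) = k*(k + 2)*(k + 3)*(k**2 + 10*k + 29)/60.
So s_k = (B(k−1)f/C)·t_k = (k*(k + 2)*(k + 6)*(k**2 + 10*k + 29)/(20*(3*k + 8)))·t_k = k*(-k**2 - 10*k - 29)/(20*(k**3 + 10*k**2 + 29*k + 20)).
Check: Δs_k = (-3*k - 8)/(k**5 + 18*k**4 + 121*k**3 + 372*k**2 + 508*k + 240). ✓
s_(n+1) = (-n**3 - 13*n**2 - 52*n - 40)/(20*(n**3 + 13*n**2 + 52*n + 60)) and s_(0) = 0, so S(n) = (-n**3 - 13*n**2 - 52*n - 40)/(20*(n**3 + 13*n**2 + 52*n + 60)).

S(n) = \frac{- n^{3} - 13 n^{2} - 52 n - 40}{20 \left(n^{3} + 13 n^{2} + 52 n + 60\right)}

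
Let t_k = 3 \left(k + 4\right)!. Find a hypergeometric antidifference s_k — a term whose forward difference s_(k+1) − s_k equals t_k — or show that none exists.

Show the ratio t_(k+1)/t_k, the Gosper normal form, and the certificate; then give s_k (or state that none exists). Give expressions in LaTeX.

none (Gosper's algorithm certifies no s_k)

Step 1: r(k) = k + 5.
Gosper form: A/B · C(k+1)/C(k) with A=k + 5, B=1, C=1.
Set up (k + 5)·f(k+1) − (1)·f(k) − (1) = 0.
Bound: deg f ≤ -1.
deg f ≤ -1 is impossible — no certificate.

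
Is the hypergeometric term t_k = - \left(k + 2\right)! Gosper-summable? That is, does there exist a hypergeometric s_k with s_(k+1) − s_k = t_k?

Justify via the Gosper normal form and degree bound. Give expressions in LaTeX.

No — t_k has no hypergeometric antidifference.

The ratio is k + 3.
A = k + 3, B = 1, C = 1.
Set up (k + 3)·f(k+1) − (1)·f(k) − (1) = 0.
deg f ≤ -1 (via 1,0,0).
deg f ≤ -1 is impossible — no certificate.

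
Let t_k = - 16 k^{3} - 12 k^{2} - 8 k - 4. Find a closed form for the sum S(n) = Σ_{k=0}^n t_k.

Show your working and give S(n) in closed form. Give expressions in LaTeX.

S(n) = - 4 n^{4} - 12 n^{3} - 14 n^{2} - 10 n - 4

r(k) = (4*k**3 + 15*k**2 + 20*k + 10)/(4*k**3 + 3*k**2 + 2*k + 1) after simplifying.
So A=1 and B=1, with C=k**3 + 3*k**2/4 + k/2 + 1/4.
Key eq: (1)·f(k+1) = (1)·f(k) + (k**3 + 3*k**2/4 + k/2 + 1/4).
d = 4 from the (0,0,3) case.
Coefficient equations give f(k) = k*(2*k**3 - 2*k**2 + k + 1)/8.
Get s_k = R·t_k = 2*k*(-2*k**3 + 2*k**2 - k - 1) with R(k) = B(k−1)f(k)/C(k) = k*(2*k**3 - 2*k**2 + k + 1)/(2*(4*k**3 + 3*k**2 + 2*k + 1)).
Verify: -16*k**3 - 12*k**2 - 8*k - 4 matches t_k.
Telescope: S(n) = s_(n+1) − s_(0) = -4*n**4 - 12*n**3 - 14*n**2 - 10*n - 4 − (0) = -4*n**4 - 12*n**3 - 14*n**2 - 10*n - 4.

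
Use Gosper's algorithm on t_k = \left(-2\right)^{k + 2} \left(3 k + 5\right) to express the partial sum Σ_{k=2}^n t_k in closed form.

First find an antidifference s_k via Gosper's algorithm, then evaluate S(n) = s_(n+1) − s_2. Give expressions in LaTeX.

S(n) = 8 \left(-2\right)^{n} n + 16 \left(-2\right)^{n} + 48

t_(k+1)/t_k = 2*(-3*k - 8)/(3*k + 5).
So A=-2 and B=1, with C=k + 5/3.
Solve (-2)·f(k+1) − (1)·f(k) = k + 5/3.
deg f ≤ 1 (via 0,0,1).
Coefficient equations give f(k) = -(k + 1)/3.
Then R = B(k−1)f/C = -(k + 1)/(3*k + 5), so s_k = R(k)·t_k = (-2)**(k + 2)*(-k - 1).
Δs = (-2)**(k + 2)*(3*k + 5), as required.
Evaluate: s_(n+1) = 8*(-2)**n*(n + 2); subtract s_(2) = -48 ⇒ S(n) = 8*(-2)**n*n + 16*(-2)**n + 48.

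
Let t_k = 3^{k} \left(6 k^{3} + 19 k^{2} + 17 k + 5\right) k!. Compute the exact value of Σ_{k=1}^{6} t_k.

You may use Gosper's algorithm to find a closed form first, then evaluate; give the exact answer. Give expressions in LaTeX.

Σ = 1135315437

Compute t_(k+1)/t_k: get 3*(6*k**4 + 43*k**3 + 110*k**2 + 120*k + 47)/(6*k**3 + 19*k**2 + 17*k + 5).
Normal form (A,B,C) = (3*k + 3, 1, k**3 + 19*k**2/6 + 17*k/6 + 5/6).
Need (3*k + 3)·f(k+1) − (1)·f(k) = k**3 + 19*k**2/6 + 17*k/6 + 5/6.
d = 2 from the (1,0,3) case.
Solving with deg f ≤ 2: f(k) = (2*k**2 + k - 2)/6.
Get s_k = R·t_k = 3**k*(2*k**2 + k - 2)*factorial(k) with R(k) = B(k−1)f(k)/C(k) = (2*k**2 + k - 2)/(6*k**3 + 19*k**2 + 17*k + 5).
s_(k+1) − s_k = 3**k*(6*k**3 + 19*k**2 + 17*k + 5)*factorial(k) = t_k.
Σ_(k=1)^(6) t_k = s_(7) − s_(1) = 1135315440 − (3) = 1135315437.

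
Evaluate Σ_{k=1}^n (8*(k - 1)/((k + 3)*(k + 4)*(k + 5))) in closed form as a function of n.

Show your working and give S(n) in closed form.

Ratio r(k) = k*(k + 3)/((k - 1)*(k + 6)).
Gosper form: A/B · C(k+1)/C(k) with A=k + 3, B=k + 6, C=k - 1.
Key eq: (k + 3)·f(k+1) = (k + 5)·f(k) + (k - 1).
deg f ≤ 2 (via 1,1,1).
Solving with deg f ≤ 2: f(k) = k*(k - 5)/12.
R(k) = B(k−1)·f(k)/C(k) = k*(k - 5)*(k + 5)/(12*(k - 1)); s_k = R·t_k = 2*k*(k - 5)/(3*(k + 3)*(k + 4)).
Verify: 8*(k - 1)/(k**3 + 12*k**2 + 47*k + 60) matches t_k.
s_(n+1) = 2*(n**2 - 3*n - 4)/(3*(n**2 + 9*n + 20)) and s_(1) = -2/15, so S(n) = 4*n*(n - 1)/(5*(n**2 + 9*n + 20)).

S(n) = 4*n*(n - 1)/(5*(n**2 + 9*n + 20))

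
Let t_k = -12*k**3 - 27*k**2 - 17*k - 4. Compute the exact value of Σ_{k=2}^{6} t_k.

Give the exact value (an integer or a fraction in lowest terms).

Compute t_(k+1)/t_k: get (12*k**3 + 63*k**2 + 107*k + 60)/(12*k**3 + 27*k**2 + 17*k + 4).
Normal form (A,B,C) = (1, 1, k**3 + 9*k**2/4 + 17*k/12 + 1/3).
Set up (1)·f(k+1) − (1)·f(k) − (k**3 + 9*k**2/4 + 17*k/12 + 1/3) = 0.
deg f ≤ 4 (via 0,0,3).
Coefficient equations give f(k) = k**2*(3*k**2 + 3*k - 2)/12.
Then R = B(k−1)f/C = k**2*(3*k**2 + 3*k - 2)/(12*k**3 + 27*k**2 + 17*k + 4), so s_k = R(k)·t_k = k**2*(-3*k**2 - 3*k + 2).
Check: Δs_k = -12*k**3 - 27*k**2 - 17*k - 4. ✓
Telescoping: Σ = s_(7) − s_(2) = -8134 − (-64) = -8070.

Σ = -8070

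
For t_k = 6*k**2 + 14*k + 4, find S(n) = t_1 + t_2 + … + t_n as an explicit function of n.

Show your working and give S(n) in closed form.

The ratio is (3*k**2 + 13*k + 12)/(3*k**2 + 7*k + 2).
Take A(k)=1, B(k)=1, C(k)=k**2 + 7*k/3 + 2/3.
Solve (1)·f(k+1) − (1)·f(k) = k**2 + 7*k/3 + 2/3.
Bound: deg f ≤ 3.
Solving with deg f ≤ 3: f(k) = k*(k**2 + 2*k - 1)/3.
So s_k = (B(k−1)f/C)·t_k = (k*(k**2 + 2*k - 1)/((k + 2)*(3*k + 1)))·t_k = 2*k*(k**2 + 2*k - 1).
Check: Δs_k = 6*k**2 + 14*k + 4. ✓
Telescope: S(n) = s_(n+1) − s_(1) = 2*n**3 + 10*n**2 + 12*n + 4 − (4) = 2*n*(n**2 + 5*n + 6).

S(n) = 2*n*(n**2 + 5*n + 6)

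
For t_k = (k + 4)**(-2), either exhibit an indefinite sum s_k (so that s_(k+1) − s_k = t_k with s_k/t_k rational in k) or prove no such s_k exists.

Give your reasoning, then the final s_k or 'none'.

none — t_k is not Gosper-summable

t_(k+1)/t_k = (k + 4)**2/(k + 5)**2.
So A=k**2 + 8*k + 16 and B=k**2 + 10*k + 25, with C=1.
Solve (k**2 + 8*k + 16)·f(k+1) − (k**2 + 8*k + 16)·f(k) = 1.
Degrees (2,2,0) ⇒ d ≤ 0.
Write f(k) = c0. Then LHS − RHS = -1, requiring -1 = 0: contradictory. No certificate.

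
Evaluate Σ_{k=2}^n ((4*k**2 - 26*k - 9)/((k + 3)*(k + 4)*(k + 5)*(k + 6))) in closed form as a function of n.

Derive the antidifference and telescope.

Ratio r(k) = (k + 3)*(26*k - 4*(k + 1)**2 + 35)/((k + 7)*(-4*k**2 + 26*k + 9)).
Factor: A=k + 3; B=k + 7; C=k**2 - 13*k/2 - 9/4.
Need (k + 3)·f(k+1) − (k + 6)·f(k) = k**2 - 13*k/2 - 9/4.
deg f ≤ 3 (via 1,1,2).
Coefficient equations give f(k) = k*(k**2 - 108*k + 17)/120.
Then R = B(k−1)f/C = k*(k + 6)*(k**2 - 108*k + 17)/(30*(4*k**2 - 26*k - 9)), so s_k = R(k)·t_k = k*(k**2 - 108*k + 17)/(30*(k + 3)*(k + 4)*(k + 5)).
Verify: (4*k**2 - 26*k - 9)/(k**4 + 18*k**3 + 119*k**2 + 342*k + 360) matches t_k.
Telescope: S(n) = s_(n+1) − s_(2) = (n**3 - 105*n**2 - 196*n - 90)/(30*(n**3 + 15*n**2 + 74*n + 120)) − (-13/210) = (2*n**3 - 54*n**2 - 41*n + 93)/(21*(n**3 + 15*n**2 + 74*n + 120)).

S(n) = (2*n**3 - 54*n**2 - 41*n + 93)/(21*(n**3 + 15*n**2 + 74*n + 120))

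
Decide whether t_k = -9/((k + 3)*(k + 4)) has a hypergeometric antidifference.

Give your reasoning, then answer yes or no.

Yes. s_k = -3*k/(k + 3).

t_(k+1)/t_k = (k + 3)/(k + 5).
A = k + 3, B = k + 5, C = 1.
f must satisfy (k + 3)·f(k+1) − (k + 4)·f(k) = 1.
deg f ≤ 1 (via 1,1,0).
Solving with deg f ≤ 1: f(k) = k/3.
So s_k = (B(k−1)f/C)·t_k = (k*(k + 4)/3)·t_k = -3*k/(k + 3).
Verify: -9/(k**2 + 7*k + 12) matches t_k.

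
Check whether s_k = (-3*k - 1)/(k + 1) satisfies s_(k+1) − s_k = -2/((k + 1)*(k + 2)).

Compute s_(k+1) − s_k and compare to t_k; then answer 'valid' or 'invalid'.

valid (s_(k+1) − s_k reduces to t_k)

s_(k+1) = (-3*k - 4)/(k + 2)
s_(k+1) − s_k = -2/(k**2 + 3*k + 2)
(s_(k+1) − s_k) − t_k = 0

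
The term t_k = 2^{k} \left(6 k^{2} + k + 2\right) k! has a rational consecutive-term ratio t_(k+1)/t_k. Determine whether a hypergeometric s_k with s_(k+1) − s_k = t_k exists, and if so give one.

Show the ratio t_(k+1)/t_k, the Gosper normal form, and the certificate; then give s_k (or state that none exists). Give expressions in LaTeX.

The ratio is 2*(k + 1)*(k + 6*(k + 1)**2 + 3)/(6*k**2 + k + 2).
Normal form (A,B,C) = (2*k + 2, 1, k**2 + k/6 + 1/3).
Set up (2*k + 2)·f(k+1) − (1)·f(k) − (k**2 + k/6 + 1/3) = 0.
From deg A=1, deg B=0, deg C=2: d=1.
Coefficient equations give f(k) = (3*k - 4)/6.
Get s_k = R·t_k = 2**k*(3*k - 4)*factorial(k) with R(k) = B(k−1)f(k)/C(k) = (3*k - 4)/(6*k**2 + k + 2).
Check: Δs_k = 2**k*(6*k**2 + k + 2)*factorial(k). ✓

s_k = 2^{k} \left(3 k - 4\right) k!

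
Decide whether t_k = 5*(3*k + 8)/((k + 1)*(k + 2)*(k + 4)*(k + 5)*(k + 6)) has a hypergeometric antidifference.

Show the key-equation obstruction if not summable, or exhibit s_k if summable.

Step 1: r(k) = (k + 1)*(k + 4)*(3*k + 11)/((k + 3)*(k + 7)*(3*k + 8)).
So A=k + 1 and B=k + 7, with C=k**2 + 17*k/3 + 8.
Solve (k + 1)·f(k+1) − (k + 6)·f(k) = k**2 + 17*k/3 + 8.
Degrees (1,1,2) ⇒ d ≤ 5.
Coefficient equations give f(k) = k*(k + 2)*(k + 3)*(k**2 + 10*k + 29)/60.
R(k) = B(k−1)·f(k)/C(k) = k*(k + 2)*(k + 6)*(k**2 + 10*k + 29)/(20*(3*k + 8)); s_k = R·t_k = k*(k**2 + 10*k + 29)/(4*(k**3 + 10*k**2 + 29*k + 20)).
Δs = 5*(3*k + 8)/(k**5 + 18*k**4 + 121*k**3 + 372*k**2 + 508*k + 240), as required.

Yes. s_k = k*(k**2 + 10*k + 29)/(4*(k**3 + 10*k**2 + 29*k + 20)).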